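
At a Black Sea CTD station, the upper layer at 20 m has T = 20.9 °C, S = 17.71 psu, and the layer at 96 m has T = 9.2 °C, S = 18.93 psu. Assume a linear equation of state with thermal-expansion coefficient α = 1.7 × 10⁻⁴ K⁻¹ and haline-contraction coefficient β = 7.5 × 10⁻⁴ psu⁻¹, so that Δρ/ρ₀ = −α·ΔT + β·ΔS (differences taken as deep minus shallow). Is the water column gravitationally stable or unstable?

stable

ΔT = 9.2 − 20.9 = -11.7 K and ΔS = 18.93 − 17.71 = +1.22 psu (deep − shallow).
−αΔT = 1.989 × 10⁻³; βΔS = 9.15 × 10⁻⁴; sum Δρ/ρ₀ = 2.904 × 10⁻³.
Δρ/ρ₀ > 0, so Δρ > 0: deeper water is denser → statically stable.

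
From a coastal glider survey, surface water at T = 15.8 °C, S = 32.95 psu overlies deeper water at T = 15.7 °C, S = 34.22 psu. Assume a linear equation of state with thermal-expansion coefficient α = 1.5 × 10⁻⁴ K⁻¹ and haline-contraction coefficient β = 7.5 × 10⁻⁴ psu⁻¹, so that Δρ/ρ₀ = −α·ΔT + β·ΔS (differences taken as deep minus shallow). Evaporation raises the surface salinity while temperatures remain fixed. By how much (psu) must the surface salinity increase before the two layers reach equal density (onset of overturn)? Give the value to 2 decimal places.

Neutral buoyancy requires −α(T_deep − T_surf) + β(S_deep − S_surf′) = 0.
S_surf′ = S_deep − (α/β)·ΔT = 34.22 − (1.5 × 10⁻⁴/7.5 × 10⁻⁴)·(-0.1) = 34.2400 psu.
Increase required: 34.2400 − 32.95 = 1.2900 psu.

1.29 psu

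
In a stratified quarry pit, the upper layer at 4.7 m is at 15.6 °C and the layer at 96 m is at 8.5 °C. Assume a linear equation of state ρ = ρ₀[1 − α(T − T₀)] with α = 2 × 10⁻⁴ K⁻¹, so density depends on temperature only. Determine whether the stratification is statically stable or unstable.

ΔT = 8.5 − 15.6 = -7.1 K, so Δρ/ρ₀ = −αΔT = 1.42 × 10⁻³.
Δρ/ρ₀ > 0, so Δρ > 0: deeper water is denser → statically stable.

stable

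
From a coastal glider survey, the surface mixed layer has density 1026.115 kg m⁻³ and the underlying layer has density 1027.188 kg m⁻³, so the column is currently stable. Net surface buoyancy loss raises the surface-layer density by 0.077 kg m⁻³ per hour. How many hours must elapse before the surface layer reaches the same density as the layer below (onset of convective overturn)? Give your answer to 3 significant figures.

Density deficit of the surface layer: 1027.188 − 1026.115 = 1.073 kg m⁻³.
Required change = 1.073 / 0.077 = 13.9 hours.

13.9 hours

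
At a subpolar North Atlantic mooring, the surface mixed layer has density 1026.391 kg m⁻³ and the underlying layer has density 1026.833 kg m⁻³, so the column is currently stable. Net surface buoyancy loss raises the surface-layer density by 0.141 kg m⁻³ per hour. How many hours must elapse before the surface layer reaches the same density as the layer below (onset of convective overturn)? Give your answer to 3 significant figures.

3.13 hours

Density deficit of the surface layer: 1026.833 − 1026.391 = 0.442 kg m⁻³.
Required change = 0.442 / 0.141 = 3.13 hours.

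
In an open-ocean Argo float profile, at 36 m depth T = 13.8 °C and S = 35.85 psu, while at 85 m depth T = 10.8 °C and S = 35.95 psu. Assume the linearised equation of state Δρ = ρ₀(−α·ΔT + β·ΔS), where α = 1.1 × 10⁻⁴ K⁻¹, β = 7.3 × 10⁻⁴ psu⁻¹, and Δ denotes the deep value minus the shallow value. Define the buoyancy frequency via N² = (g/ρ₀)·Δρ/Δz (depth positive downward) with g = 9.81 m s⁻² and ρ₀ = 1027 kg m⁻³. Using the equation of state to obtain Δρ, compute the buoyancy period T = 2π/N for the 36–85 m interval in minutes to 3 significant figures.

ΔT = -3.0 K, ΔS = +0.10 psu (deep − shallow).
Δρ/ρ₀ = −αΔT + βΔS = 3.30 × 10⁻⁴ + 7.30 × 10⁻⁵ = 4.03 × 10⁻⁴, so Δρ ≈ 0.4139 kg m⁻³.
N² = (g/ρ₀)·Δρ/Δz = g·(Δρ/ρ₀)/Δz = 9.81 × 4.03 × 10⁻⁴ / 49 = 8.0682 × 10⁻⁵ s⁻².
N = √(8.0682 × 10⁻⁵) = 8.9823 × 10⁻³ rad s⁻¹ → T = 2π/N = 699.51 s = 11.659 min ≈ 11.7 min.

11.7 min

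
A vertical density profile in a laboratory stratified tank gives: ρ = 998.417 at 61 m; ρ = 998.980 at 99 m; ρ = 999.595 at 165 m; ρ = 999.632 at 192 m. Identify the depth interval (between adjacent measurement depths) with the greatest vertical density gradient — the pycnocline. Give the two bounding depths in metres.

61–99 m

Compute the density gradient over each adjacent pair:
  61–99 m: Δρ/Δz = 0.563/38 = 0.015 kg m⁻⁴
  99–165 m: Δρ/Δz = 0.615/66 = 9.3 × 10⁻³ kg m⁻⁴
  165–192 m: Δρ/Δz = 0.037/27 = 1.4 × 10⁻³ kg m⁻⁴
The largest gradient is in the 61–99 m interval — the pycnocline.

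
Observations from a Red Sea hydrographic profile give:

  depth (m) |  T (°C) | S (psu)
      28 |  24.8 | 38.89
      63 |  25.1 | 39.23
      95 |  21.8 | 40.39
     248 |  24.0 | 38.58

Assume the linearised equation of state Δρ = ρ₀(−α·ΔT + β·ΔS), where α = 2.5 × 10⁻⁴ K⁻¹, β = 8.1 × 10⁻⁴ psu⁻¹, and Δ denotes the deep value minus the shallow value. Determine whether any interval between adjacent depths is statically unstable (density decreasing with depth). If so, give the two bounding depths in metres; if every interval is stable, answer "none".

95–248 m

Evaluate Δρ/ρ₀ = −αΔT + βΔS across each adjacent pair:
  28–63 m: −αΔT+βΔS = −(2.5 × 10⁻⁴)(+0.3)+(8.1 × 10⁻⁴)(+0.34) = 2.0 × 10⁻⁴ → stable
  63–95 m: −αΔT+βΔS = −(2.5 × 10⁻⁴)(-3.3)+(8.1 × 10⁻⁴)(+1.16) = 1.8 × 10⁻³ → stable
  95–248 m: −αΔT+βΔS = −(2.5 × 10⁻⁴)(+2.2)+(8.1 × 10⁻⁴)(-1.81) = -2.0 × 10⁻³ → UNSTABLE
The 95–248 m interval has Δρ < 0: lighter water underlies denser water.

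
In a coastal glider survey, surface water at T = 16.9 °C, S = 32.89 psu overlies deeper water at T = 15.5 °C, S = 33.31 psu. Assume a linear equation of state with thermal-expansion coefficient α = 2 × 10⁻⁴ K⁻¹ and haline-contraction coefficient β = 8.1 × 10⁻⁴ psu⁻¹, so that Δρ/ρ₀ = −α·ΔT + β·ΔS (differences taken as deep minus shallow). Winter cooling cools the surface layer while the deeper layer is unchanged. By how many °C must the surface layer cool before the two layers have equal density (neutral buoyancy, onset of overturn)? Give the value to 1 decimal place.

3.1 °C

Neutral buoyancy requires Δρ = 0, i.e. −α(T_deep − T_surf′) + β(S_deep − S_surf) = 0.
T_surf′ = T_deep − (β/α)·ΔS = 15.5 − (8.1 × 10⁻⁴/2 × 10⁻⁴)·(+0.42) = 13.799 °C.
Cooling required: 16.9 − (13.799) = 3.101 °C.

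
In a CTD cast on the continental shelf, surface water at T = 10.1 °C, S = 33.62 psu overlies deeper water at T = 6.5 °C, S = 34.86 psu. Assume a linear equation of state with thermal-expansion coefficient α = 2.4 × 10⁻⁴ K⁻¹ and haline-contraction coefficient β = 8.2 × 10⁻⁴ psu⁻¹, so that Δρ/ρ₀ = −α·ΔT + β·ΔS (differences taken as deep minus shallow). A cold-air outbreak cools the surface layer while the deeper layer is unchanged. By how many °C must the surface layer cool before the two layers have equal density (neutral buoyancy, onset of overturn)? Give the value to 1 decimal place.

Neutral buoyancy requires Δρ = 0, i.e. −α(T_deep − T_surf′) + β(S_deep − S_surf) = 0.
T_surf′ = T_deep − (β/α)·ΔS = 6.5 − (8.2 × 10⁻⁴/2.4 × 10⁻⁴)·(+1.24) = 2.263 °C.
Cooling required: 10.1 − (2.263) = 7.837 °C.

7.8 °C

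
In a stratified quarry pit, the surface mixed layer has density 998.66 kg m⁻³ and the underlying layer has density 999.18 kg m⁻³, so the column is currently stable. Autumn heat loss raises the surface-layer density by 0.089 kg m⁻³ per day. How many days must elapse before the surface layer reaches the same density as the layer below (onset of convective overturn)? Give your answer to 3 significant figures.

Density deficit of the surface layer: 999.18 − 998.66 = 0.52 kg m⁻³.
Required change = 0.52 / 0.089 = 5.84 days.

5.84 days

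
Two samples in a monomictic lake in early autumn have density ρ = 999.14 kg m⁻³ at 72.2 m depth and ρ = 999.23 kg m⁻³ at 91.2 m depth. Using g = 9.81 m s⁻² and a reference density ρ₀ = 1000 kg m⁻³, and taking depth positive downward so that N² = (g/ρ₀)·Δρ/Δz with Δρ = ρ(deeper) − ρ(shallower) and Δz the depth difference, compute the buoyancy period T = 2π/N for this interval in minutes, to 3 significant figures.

Δρ = 999.23 − 999.14 = 0.09 kg m⁻³ over Δz = 91.2 − 72.2 = 19 m.
N² = (9.81/1000) × (0.09/19) = 4.6468 × 10⁻⁵ s⁻².
N = √(4.6468 × 10⁻⁵) = 6.8167 × 10⁻³ rad s⁻¹, so T = 2π/N = 921.73 s = 15.362 min ≈ 15.4 min.

15.4 min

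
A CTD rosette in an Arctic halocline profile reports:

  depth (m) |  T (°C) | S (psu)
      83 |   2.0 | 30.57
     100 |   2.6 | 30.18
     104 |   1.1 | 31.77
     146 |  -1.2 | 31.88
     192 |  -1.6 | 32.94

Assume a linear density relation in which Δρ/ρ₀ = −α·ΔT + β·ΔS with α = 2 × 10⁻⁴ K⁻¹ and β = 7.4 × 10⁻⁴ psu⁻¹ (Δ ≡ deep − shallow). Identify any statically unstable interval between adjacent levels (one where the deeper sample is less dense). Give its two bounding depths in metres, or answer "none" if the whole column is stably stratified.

83–100 m

Evaluate Δρ/ρ₀ = −αΔT + βΔS across each adjacent pair:
  83–100 m: −αΔT+βΔS = −(2 × 10⁻⁴)(+0.6)+(7.4 × 10⁻⁴)(-0.39) = -4.1 × 10⁻⁴ → UNSTABLE
  100–104 m: −αΔT+βΔS = −(2 × 10⁻⁴)(-1.5)+(7.4 × 10⁻⁴)(+1.59) = 1.5 × 10⁻³ → stable
  104–146 m: −αΔT+βΔS = −(2 × 10⁻⁴)(-2.3)+(7.4 × 10⁻⁴)(+0.11) = 5.4 × 10⁻⁴ → stable
  146–192 m: −αΔT+βΔS = −(2 × 10⁻⁴)(-0.4)+(7.4 × 10⁻⁴)(+1.06) = 8.6 × 10⁻⁴ → stable
The 83–100 m interval has Δρ < 0: lighter water underlies denser water.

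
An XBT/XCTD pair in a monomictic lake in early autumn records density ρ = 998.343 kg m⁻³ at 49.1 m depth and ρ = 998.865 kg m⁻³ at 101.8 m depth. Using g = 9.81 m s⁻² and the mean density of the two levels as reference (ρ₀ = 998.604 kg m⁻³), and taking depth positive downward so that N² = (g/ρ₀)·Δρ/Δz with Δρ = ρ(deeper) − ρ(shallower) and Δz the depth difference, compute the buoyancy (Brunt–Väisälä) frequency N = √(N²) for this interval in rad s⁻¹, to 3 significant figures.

9.86 × 10⁻³ rad s⁻¹

Δρ = 998.865 − 998.343 = 0.522 kg m⁻³ over Δz = 101.8 − 49.1 = 52.7 m.
N² = (9.81/998.604) × (0.522/52.7) = 9.7305 × 10⁻⁵ s⁻².
N = √(9.7305 × 10⁻⁵) = 9.8643 × 10⁻³ rad s⁻¹ ≈ 9.86 × 10⁻³ rad s⁻¹.
Since Δρ > 0 the layer is stably stratified.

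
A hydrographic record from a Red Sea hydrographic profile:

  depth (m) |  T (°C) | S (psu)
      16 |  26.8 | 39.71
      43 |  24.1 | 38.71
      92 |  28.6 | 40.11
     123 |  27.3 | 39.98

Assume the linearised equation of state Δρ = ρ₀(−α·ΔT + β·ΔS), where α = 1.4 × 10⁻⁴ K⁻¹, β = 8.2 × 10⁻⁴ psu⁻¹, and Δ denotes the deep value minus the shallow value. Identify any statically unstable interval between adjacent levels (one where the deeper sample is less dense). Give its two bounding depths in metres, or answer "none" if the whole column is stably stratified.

16–43 m

Evaluate Δρ/ρ₀ = −αΔT + βΔS across each adjacent pair:
  16–43 m: −αΔT+βΔS = −(1.4 × 10⁻⁴)(-2.7)+(8.2 × 10⁻⁴)(-1.00) = -4.4 × 10⁻⁴ → UNSTABLE
  43–92 m: −αΔT+βΔS = −(1.4 × 10⁻⁴)(+4.5)+(8.2 × 10⁻⁴)(+1.40) = 5.2 × 10⁻⁴ → stable
  92–123 m: −αΔT+βΔS = −(1.4 × 10⁻⁴)(-1.3)+(8.2 × 10⁻⁴)(-0.13) = 7.5 × 10⁻⁵ → stable
The 16–43 m interval has Δρ < 0: lighter water underlies denser water.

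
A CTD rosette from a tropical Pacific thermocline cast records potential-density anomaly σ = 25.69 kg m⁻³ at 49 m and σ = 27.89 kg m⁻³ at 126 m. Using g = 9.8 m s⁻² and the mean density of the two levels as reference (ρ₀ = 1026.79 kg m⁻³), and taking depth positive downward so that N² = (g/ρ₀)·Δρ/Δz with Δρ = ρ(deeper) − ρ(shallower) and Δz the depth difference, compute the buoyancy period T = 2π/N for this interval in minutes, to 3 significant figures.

Δρ = 1027.89 − 1025.69 = 2.20 kg m⁻³ over Δz = 126 − 49 = 77 m.
N² = (9.8/1026.79) × (2.20/77) = 2.7269 × 10⁻⁴ s⁻².
N = √(2.7269 × 10⁻⁴) = 0.016513 rad s⁻¹, so T = 2π/N = 380.50 s = 6.3417 min ≈ 6.34 min.

6.34 min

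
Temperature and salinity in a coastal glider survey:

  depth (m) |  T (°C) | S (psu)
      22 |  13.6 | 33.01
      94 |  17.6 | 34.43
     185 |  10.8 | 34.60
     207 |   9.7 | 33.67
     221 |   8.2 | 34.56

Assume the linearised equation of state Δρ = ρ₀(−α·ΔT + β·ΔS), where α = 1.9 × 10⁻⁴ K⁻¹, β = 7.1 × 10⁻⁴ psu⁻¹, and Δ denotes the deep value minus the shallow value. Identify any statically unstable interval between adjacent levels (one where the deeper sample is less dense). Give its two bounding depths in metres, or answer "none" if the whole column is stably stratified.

Evaluate Δρ/ρ₀ = −αΔT + βΔS across each adjacent pair:
  22–94 m: −αΔT+βΔS = −(1.9 × 10⁻⁴)(+4.0)+(7.1 × 10⁻⁴)(+1.42) = 2.5 × 10⁻⁴ → stable
  94–185 m: −αΔT+βΔS = −(1.9 × 10⁻⁴)(-6.8)+(7.1 × 10⁻⁴)(+0.17) = 1.4 × 10⁻³ → stable
  185–207 m: −αΔT+βΔS = −(1.9 × 10⁻⁴)(-1.1)+(7.1 × 10⁻⁴)(-0.93) = -4.5 × 10⁻⁴ → UNSTABLE
  207–221 m: −αΔT+βΔS = −(1.9 × 10⁻⁴)(-1.5)+(7.1 × 10⁻⁴)(+0.89) = 9.2 × 10⁻⁴ → stable
The 185–207 m interval has Δρ < 0: lighter water underlies denser water.

185–207 m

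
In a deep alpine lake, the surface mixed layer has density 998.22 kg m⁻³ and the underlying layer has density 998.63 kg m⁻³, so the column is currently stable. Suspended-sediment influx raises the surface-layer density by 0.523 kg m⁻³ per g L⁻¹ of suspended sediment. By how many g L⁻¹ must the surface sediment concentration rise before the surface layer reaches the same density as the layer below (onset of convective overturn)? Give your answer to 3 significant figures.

0.784 g L⁻¹

Density deficit of the surface layer: 998.63 − 998.22 = 0.41 kg m⁻³.
Required change = 0.41 / 0.523 = 0.784 g L⁻¹.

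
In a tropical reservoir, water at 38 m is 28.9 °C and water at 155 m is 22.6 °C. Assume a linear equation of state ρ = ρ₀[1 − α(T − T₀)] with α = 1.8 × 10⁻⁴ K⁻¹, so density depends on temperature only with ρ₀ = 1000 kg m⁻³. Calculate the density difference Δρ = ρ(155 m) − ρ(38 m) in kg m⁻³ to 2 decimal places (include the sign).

+1.13 kg m⁻³

ΔT = -6.3 K, Δρ/ρ₀ = −αΔT = 1.134 × 10⁻³.
Δρ = 1000 × (1.134 × 10⁻³) = +1.13 kg m⁻³.
Positive Δρ: denser below, stable.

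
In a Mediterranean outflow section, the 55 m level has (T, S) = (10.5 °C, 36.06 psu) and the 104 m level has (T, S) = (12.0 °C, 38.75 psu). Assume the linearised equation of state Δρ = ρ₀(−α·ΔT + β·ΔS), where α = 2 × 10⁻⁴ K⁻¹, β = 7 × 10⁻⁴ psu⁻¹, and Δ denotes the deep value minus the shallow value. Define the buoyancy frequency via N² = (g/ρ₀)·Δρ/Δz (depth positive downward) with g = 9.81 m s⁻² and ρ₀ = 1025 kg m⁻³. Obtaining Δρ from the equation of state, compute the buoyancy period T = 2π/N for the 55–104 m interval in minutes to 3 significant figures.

5.88 min

ΔT = +1.5 K, ΔS = +2.69 psu (deep − shallow).
Δρ/ρ₀ = −αΔT + βΔS = -3.00 × 10⁻⁴ + 1.883 × 10⁻³ = 1.583 × 10⁻³, so Δρ ≈ 1.623 kg m⁻³.
N² = (g/ρ₀)·Δρ/Δz = g·(Δρ/ρ₀)/Δz = 9.81 × 1.583 × 10⁻³ / 49 = 3.1692 × 10⁻⁴ s⁻².
N = √(3.1692 × 10⁻⁴) = 0.017802 rad s⁻¹ → T = 2π/N = 352.95 s = 5.8825 min ≈ 5.88 min.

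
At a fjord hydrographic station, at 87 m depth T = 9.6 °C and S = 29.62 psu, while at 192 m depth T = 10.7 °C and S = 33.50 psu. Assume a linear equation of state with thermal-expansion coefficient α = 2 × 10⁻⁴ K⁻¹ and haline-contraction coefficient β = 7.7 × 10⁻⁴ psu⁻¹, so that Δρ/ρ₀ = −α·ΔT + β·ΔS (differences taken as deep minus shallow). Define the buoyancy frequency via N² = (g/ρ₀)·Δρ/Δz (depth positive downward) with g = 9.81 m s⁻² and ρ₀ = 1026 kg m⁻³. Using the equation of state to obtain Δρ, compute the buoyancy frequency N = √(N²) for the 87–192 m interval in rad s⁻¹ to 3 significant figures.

0.0161 rad s⁻¹

ΔT = +1.1 K, ΔS = +3.88 psu (deep − shallow).
Δρ/ρ₀ = −αΔT + βΔS = -2.20 × 10⁻⁴ + 2.9876 × 10⁻³ = 2.7676 × 10⁻³, so Δρ ≈ 2.840 kg m⁻³.
N² = (g/ρ₀)·Δρ/Δz = g·(Δρ/ρ₀)/Δz = 9.81 × 2.7676 × 10⁻³ / 105 = 2.5857 × 10⁻⁴ s⁻².
N = √(2.5857 × 10⁻⁴) = 0.016080 rad s⁻¹ ≈ 0.0161 rad s⁻¹.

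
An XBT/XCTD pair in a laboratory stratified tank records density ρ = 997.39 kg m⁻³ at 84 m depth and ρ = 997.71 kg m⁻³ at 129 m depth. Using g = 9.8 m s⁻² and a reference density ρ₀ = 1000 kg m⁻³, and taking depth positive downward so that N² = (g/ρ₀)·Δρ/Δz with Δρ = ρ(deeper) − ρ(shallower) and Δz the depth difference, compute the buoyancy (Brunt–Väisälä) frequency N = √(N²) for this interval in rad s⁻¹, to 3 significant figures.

Δρ = 997.71 − 997.39 = 0.32 kg m⁻³ over Δz = 129 − 84 = 45 m.
N² = (9.8/1000) × (0.32/45) = 6.9689 × 10⁻⁵ s⁻².
N = √(6.9689 × 10⁻⁵) = 8.3480 × 10⁻³ rad s⁻¹ ≈ 8.35 × 10⁻³ rad s⁻¹.

8.35 × 10⁻³ rad s⁻¹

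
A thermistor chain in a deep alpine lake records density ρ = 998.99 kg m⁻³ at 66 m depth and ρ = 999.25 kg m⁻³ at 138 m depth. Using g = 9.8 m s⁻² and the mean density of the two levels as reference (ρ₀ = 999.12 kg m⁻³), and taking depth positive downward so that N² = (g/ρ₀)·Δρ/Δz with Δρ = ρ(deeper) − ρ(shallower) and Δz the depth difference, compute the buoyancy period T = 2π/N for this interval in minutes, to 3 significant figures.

Δρ = 999.25 − 998.99 = 0.26 kg m⁻³ over Δz = 138 − 66 = 72 m.
N² = (9.8/999.12) × (0.26/72) = 3.5420 × 10⁻⁵ s⁻².
N = √(3.5420 × 10⁻⁵) = 5.9515 × 10⁻³ rad s⁻¹, so T = 2π/N = 1.0557 × 10³ s = 17.595 min ≈ 17.6 min.

17.6 min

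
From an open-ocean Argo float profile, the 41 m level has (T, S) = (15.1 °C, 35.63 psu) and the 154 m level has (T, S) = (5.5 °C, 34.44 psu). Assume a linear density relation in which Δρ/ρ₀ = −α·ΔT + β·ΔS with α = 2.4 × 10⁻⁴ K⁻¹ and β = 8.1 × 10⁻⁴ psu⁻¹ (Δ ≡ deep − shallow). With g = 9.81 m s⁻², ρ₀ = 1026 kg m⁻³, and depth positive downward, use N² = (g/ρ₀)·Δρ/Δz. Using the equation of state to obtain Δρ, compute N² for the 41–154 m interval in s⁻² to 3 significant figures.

ΔT = -9.6 K, ΔS = -1.19 psu (deep − shallow).
Δρ/ρ₀ = −αΔT + βΔS = 2.304 × 10⁻³ − 9.639 × 10⁻⁴ = 1.3401 × 10⁻³, so Δρ ≈ 1.375 kg m⁻³.
N² = (g/ρ₀)·Δρ/Δz = g·(Δρ/ρ₀)/Δz = 9.81 × 1.3401 × 10⁻³ / 113 = 1.1634 × 10⁻⁴ s⁻² ≈ 1.16 × 10⁻⁴ s⁻².

1.16 × 10⁻⁴ s⁻²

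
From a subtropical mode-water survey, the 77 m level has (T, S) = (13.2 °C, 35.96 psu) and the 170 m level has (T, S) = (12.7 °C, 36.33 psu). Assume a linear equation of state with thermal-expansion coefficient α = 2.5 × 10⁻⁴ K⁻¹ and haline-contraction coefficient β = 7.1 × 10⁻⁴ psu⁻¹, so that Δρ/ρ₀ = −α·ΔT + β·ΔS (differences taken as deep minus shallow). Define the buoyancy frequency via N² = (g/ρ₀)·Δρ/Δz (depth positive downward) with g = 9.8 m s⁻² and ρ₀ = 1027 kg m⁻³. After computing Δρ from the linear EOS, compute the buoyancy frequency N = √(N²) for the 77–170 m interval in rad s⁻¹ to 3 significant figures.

ΔT = -0.5 K, ΔS = +0.37 psu (deep − shallow).
Δρ/ρ₀ = −αΔT + βΔS = 1.25 × 10⁻⁴ + 2.627 × 10⁻⁴ = 3.877 × 10⁻⁴, so Δρ ≈ 0.3982 kg m⁻³.
N² = (g/ρ₀)·Δρ/Δz = g·(Δρ/ρ₀)/Δz = 9.8 × 3.877 × 10⁻⁴ / 93 = 4.0854 × 10⁻⁵ s⁻².
N = √(4.0854 × 10⁻⁵) = 6.3917 × 10⁻³ rad s⁻¹ ≈ 6.39 × 10⁻³ rad s⁻¹.

6.39 × 10⁻³ rad s⁻¹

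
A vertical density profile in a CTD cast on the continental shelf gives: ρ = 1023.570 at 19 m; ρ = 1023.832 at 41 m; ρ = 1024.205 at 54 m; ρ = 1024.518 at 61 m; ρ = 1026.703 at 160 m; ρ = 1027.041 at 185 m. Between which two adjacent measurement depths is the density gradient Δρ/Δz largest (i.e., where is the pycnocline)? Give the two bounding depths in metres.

Compute the density gradient over each adjacent pair:
  19–41 m: Δρ/Δz = 0.262/22 = 0.012 kg m⁻⁴
  41–54 m: Δρ/Δz = 0.373/13 = 0.029 kg m⁻⁴
  54–61 m: Δρ/Δz = 0.313/7 = 0.045 kg m⁻⁴
  61–160 m: Δρ/Δz = 2.185/99 = 0.022 kg m⁻⁴
  160–185 m: Δρ/Δz = 0.338/25 = 0.014 kg m⁻⁴
The largest gradient is in the 54–61 m interval — the pycnocline.

54–61 m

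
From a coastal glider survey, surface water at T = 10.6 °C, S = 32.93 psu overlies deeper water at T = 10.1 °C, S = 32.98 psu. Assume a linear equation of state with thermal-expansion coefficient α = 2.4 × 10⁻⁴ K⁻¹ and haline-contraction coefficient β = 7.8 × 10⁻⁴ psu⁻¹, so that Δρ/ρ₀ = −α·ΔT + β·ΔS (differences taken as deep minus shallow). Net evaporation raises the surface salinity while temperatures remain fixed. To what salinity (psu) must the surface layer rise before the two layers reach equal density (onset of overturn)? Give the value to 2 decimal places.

33.13 psu

Neutral buoyancy requires −α(T_deep − T_surf) + β(S_deep − S_surf′) = 0.
S_surf′ = S_deep − (α/β)·ΔT = 32.98 − (2.4 × 10⁻⁴/7.8 × 10⁻⁴)·(-0.5) = 33.1338 psu.
Increase required: 33.1338 − 32.93 = 0.2038 psu.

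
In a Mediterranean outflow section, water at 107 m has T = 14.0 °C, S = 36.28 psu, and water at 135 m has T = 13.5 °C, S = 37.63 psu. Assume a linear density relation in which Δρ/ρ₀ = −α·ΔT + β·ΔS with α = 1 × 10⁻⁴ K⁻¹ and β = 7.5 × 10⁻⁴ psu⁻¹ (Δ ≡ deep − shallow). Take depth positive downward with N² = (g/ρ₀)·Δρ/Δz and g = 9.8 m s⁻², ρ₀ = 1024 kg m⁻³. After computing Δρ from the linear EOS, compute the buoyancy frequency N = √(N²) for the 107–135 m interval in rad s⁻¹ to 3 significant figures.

ΔT = -0.5 K, ΔS = +1.35 psu (deep − shallow).
Δρ/ρ₀ = −αΔT + βΔS = 5.00 × 10⁻⁵ + 1.0125 × 10⁻³ = 1.0625 × 10⁻³, so Δρ ≈ 1.088 kg m⁻³.
N² = (g/ρ₀)·Δρ/Δz = g·(Δρ/ρ₀)/Δz = 9.8 × 1.0625 × 10⁻³ / 28 = 3.7188 × 10⁻⁴ s⁻².
N = √(3.7188 × 10⁻⁴) = 0.019284 rad s⁻¹ ≈ 0.0193 rad s⁻¹.

0.0193 rad s⁻¹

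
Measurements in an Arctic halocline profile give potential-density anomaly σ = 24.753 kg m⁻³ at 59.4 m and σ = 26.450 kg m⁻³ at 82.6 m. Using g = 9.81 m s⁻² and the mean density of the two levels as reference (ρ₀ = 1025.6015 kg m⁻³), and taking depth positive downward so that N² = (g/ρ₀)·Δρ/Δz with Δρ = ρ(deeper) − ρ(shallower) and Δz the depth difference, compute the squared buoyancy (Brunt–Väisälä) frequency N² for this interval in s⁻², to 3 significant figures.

7.00 × 10⁻⁴ s⁻²

Δρ = 1026.450 − 1024.753 = 1.697 kg m⁻³ over Δz = 82.6 − 59.4 = 23.2 m.
N² = (9.81/1025.6015) × (1.697/23.2) = 6.9966 × 10⁻⁴ s⁻² ≈ 7.00 × 10⁻⁴ s⁻².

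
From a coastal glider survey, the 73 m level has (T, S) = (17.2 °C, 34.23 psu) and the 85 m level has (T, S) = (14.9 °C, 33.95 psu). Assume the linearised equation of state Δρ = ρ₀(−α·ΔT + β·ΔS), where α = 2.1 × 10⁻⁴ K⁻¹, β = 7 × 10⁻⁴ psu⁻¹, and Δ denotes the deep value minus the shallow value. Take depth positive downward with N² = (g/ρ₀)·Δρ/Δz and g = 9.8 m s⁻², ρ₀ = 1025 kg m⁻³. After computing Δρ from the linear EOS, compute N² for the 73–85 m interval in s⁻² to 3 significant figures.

2.34 × 10⁻⁴ s⁻²

ΔT = -2.3 K, ΔS = -0.28 psu (deep − shallow).
Δρ/ρ₀ = −αΔT + βΔS = 4.83 × 10⁻⁴ − 1.96 × 10⁻⁴ = 2.87 × 10⁻⁴, so Δρ ≈ 0.2942 kg m⁻³.
N² = (g/ρ₀)·Δρ/Δz = g·(Δρ/ρ₀)/Δz = 9.8 × 2.87 × 10⁻⁴ / 12 = 2.3438 × 10⁻⁴ s⁻² ≈ 2.34 × 10⁻⁴ s⁻².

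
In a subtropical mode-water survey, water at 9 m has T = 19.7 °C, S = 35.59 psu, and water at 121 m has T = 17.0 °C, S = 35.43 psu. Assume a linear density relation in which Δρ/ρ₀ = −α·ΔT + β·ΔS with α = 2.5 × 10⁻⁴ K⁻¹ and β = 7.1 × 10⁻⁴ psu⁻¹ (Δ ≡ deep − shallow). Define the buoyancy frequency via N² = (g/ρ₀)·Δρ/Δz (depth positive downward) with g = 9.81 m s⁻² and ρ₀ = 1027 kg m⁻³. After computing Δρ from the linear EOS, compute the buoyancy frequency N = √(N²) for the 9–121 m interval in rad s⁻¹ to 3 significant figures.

7.01 × 10⁻³ rad s⁻¹

ΔT = -2.7 K, ΔS = -0.16 psu (deep − shallow).
Δρ/ρ₀ = −αΔT + βΔS = 6.75 × 10⁻⁴ − 1.136 × 10⁻⁴ = 5.614 × 10⁻⁴, so Δρ ≈ 0.5766 kg m⁻³.
N² = (g/ρ₀)·Δρ/Δz = g·(Δρ/ρ₀)/Δz = 9.81 × 5.614 × 10⁻⁴ / 112 = 4.9173 × 10⁻⁵ s⁻².
N = √(4.9173 × 10⁻⁵) = 7.0123 × 10⁻³ rad s⁻¹ ≈ 7.01 × 10⁻³ rad s⁻¹.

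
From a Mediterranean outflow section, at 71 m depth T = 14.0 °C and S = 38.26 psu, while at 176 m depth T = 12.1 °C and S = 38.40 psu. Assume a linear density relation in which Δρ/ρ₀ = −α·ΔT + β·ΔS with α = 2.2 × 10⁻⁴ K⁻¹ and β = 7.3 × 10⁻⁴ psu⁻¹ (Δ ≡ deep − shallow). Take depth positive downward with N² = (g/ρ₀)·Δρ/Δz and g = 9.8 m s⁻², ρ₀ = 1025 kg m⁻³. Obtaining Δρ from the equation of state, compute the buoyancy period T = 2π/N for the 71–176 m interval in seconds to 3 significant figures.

ΔT = -1.9 K, ΔS = +0.14 psu (deep − shallow).
Δρ/ρ₀ = −αΔT + βΔS = 4.18 × 10⁻⁴ + 1.022 × 10⁻⁴ = 5.202 × 10⁻⁴, so Δρ ≈ 0.5332 kg m⁻³.
N² = (g/ρ₀)·Δρ/Δz = g·(Δρ/ρ₀)/Δz = 9.8 × 5.202 × 10⁻⁴ / 105 = 4.8552 × 10⁻⁵ s⁻².
N = √(4.8552 × 10⁻⁵) = 6.9679 × 10⁻³ rad s⁻¹ → T = 2π/N = 901.73 s ≈ 902 s.

902 s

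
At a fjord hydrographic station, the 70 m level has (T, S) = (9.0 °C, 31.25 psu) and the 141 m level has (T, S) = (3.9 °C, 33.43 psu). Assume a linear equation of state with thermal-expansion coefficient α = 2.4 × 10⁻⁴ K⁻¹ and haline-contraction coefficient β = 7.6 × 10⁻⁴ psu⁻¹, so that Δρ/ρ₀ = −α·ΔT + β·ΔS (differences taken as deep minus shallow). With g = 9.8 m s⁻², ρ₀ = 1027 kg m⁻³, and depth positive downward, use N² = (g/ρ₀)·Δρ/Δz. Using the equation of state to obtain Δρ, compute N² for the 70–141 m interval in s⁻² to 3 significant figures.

ΔT = -5.1 K, ΔS = +2.18 psu (deep − shallow).
Δρ/ρ₀ = −αΔT + βΔS = 1.224 × 10⁻³ + 1.6568 × 10⁻³ = 2.8808 × 10⁻³, so Δρ ≈ 2.959 kg m⁻³.
N² = (g/ρ₀)·Δρ/Δz = g·(Δρ/ρ₀)/Δz = 9.8 × 2.8808 × 10⁻³ / 71 = 3.9763 × 10⁻⁴ s⁻² ≈ 3.98 × 10⁻⁴ s⁻².

3.98 × 10⁻⁴ s⁻²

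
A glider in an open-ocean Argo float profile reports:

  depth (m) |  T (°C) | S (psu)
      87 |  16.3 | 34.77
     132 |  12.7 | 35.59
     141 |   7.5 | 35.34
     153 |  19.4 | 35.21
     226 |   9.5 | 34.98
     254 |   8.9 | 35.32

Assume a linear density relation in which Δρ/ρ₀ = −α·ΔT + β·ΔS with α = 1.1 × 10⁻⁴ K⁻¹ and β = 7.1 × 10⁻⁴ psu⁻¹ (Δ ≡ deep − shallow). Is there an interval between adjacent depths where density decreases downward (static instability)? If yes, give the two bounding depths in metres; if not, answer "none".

141–153 m

Evaluate Δρ/ρ₀ = −αΔT + βΔS across each adjacent pair:
  87–132 m: −αΔT+βΔS = −(1.1 × 10⁻⁴)(-3.6)+(7.1 × 10⁻⁴)(+0.82) = 9.8 × 10⁻⁴ → stable
  132–141 m: −αΔT+βΔS = −(1.1 × 10⁻⁴)(-5.2)+(7.1 × 10⁻⁴)(-0.25) = 3.9 × 10⁻⁴ → stable
  141–153 m: −αΔT+βΔS = −(1.1 × 10⁻⁴)(+11.9)+(7.1 × 10⁻⁴)(-0.13) = -1.4 × 10⁻³ → UNSTABLE
  153–226 m: −αΔT+βΔS = −(1.1 × 10⁻⁴)(-9.9)+(7.1 × 10⁻⁴)(-0.23) = 9.3 × 10⁻⁴ → stable
  226–254 m: −αΔT+βΔS = −(1.1 × 10⁻⁴)(-0.6)+(7.1 × 10⁻⁴)(+0.34) = 3.1 × 10⁻⁴ → stable
The 141–153 m interval has Δρ < 0: lighter water underlies denser water.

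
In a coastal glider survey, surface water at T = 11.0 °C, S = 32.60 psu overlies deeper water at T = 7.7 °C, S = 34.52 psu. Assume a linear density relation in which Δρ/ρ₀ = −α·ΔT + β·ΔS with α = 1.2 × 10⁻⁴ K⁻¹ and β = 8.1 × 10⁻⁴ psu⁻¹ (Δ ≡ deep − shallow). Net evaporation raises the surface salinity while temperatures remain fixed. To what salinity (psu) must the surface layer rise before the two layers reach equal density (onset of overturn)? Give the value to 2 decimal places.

Neutral buoyancy requires −α(T_deep − T_surf) + β(S_deep − S_surf′) = 0.
S_surf′ = S_deep − (α/β)·ΔT = 34.52 − (1.2 × 10⁻⁴/8.1 × 10⁻⁴)·(-3.3) = 35.0089 psu.
Increase required: 35.0089 − 32.60 = 2.4089 psu.

35.01 psu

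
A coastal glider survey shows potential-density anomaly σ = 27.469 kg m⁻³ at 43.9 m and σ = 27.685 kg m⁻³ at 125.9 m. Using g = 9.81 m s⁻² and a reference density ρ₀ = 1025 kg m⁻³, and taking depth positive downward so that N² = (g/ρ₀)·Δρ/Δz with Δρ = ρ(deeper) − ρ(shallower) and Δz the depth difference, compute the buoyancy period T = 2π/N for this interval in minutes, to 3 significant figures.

20.9 min

Δρ = 1027.685 − 1027.469 = 0.216 kg m⁻³ over Δz = 125.9 − 43.9 = 82 m.
N² = (9.81/1025) × (0.216/82) = 2.5211 × 10⁻⁵ s⁻².
N = √(2.5211 × 10⁻⁵) = 5.0211 × 10⁻³ rad s⁻¹, so T = 2π/N = 1.2514 × 10³ s = 20.857 min ≈ 20.9 min.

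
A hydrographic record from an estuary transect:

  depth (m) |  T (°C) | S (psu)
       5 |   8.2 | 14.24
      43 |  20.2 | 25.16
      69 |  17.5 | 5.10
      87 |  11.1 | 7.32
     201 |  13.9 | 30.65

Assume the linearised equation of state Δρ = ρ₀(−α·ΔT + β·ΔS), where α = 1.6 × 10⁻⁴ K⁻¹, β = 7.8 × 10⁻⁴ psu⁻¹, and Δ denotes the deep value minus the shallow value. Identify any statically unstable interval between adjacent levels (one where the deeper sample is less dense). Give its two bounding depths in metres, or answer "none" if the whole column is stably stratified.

Evaluate Δρ/ρ₀ = −αΔT + βΔS across each adjacent pair:
  5–43 m: −αΔT+βΔS = −(1.6 × 10⁻⁴)(+12.0)+(7.8 × 10⁻⁴)(+10.92) = 6.6 × 10⁻³ → stable
  43–69 m: −αΔT+βΔS = −(1.6 × 10⁻⁴)(-2.7)+(7.8 × 10⁻⁴)(-20.06) = -0.015 → UNSTABLE
  69–87 m: −αΔT+βΔS = −(1.6 × 10⁻⁴)(-6.4)+(7.8 × 10⁻⁴)(+2.22) = 2.8 × 10⁻³ → stable
  87–201 m: −αΔT+βΔS = −(1.6 × 10⁻⁴)(+2.8)+(7.8 × 10⁻⁴)(+23.33) = 0.018 → stable
The 43–69 m interval has Δρ < 0: lighter water underlies denser water.

43–69 m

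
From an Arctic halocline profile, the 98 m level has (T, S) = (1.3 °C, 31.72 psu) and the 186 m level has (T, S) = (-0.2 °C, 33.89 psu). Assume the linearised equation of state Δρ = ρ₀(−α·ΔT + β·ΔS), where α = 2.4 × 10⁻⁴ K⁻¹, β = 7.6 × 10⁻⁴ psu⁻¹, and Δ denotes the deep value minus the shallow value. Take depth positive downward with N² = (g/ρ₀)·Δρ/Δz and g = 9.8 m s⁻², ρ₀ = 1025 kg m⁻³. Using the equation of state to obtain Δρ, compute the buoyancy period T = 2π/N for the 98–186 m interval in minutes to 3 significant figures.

7.00 min

ΔT = -1.5 K, ΔS = +2.17 psu (deep − shallow).
Δρ/ρ₀ = −αΔT + βΔS = 3.60 × 10⁻⁴ + 1.6492 × 10⁻³ = 2.0092 × 10⁻³, so Δρ ≈ 2.059 kg m⁻³.
N² = (g/ρ₀)·Δρ/Δz = g·(Δρ/ρ₀)/Δz = 9.8 × 2.0092 × 10⁻³ / 88 = 2.2375 × 10⁻⁴ s⁻².
N = √(2.2375 × 10⁻⁴) = 0.014958 rad s⁻¹ → T = 2π/N = 420.06 s = 7.0010 min ≈ 7.00 min.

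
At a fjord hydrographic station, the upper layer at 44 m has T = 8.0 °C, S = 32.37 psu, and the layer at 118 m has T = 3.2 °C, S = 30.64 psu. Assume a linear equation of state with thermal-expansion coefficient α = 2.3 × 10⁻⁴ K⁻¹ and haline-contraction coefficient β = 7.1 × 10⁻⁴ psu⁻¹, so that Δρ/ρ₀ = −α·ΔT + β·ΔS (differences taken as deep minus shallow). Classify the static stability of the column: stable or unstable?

unstable

ΔT = 3.2 − 8.0 = -4.8 K and ΔS = 30.64 − 32.37 = -1.73 psu (deep − shallow).
−αΔT = 1.104 × 10⁻³; βΔS = -1.2283 × 10⁻³; sum Δρ/ρ₀ = -1.243 × 10⁻⁴.
Δρ/ρ₀ < 0, so Δρ < 0: deeper water is lighter → statically unstable; the column would overturn.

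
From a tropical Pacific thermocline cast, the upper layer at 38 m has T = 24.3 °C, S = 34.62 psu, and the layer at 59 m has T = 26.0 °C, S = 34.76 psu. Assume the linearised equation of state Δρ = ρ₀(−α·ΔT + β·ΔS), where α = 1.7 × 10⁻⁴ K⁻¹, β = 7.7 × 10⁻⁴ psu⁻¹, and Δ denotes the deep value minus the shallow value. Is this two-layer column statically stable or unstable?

unstable

ΔT = 26.0 − 24.3 = +1.7 K and ΔS = 34.76 − 34.62 = +0.14 psu (deep − shallow).
−αΔT = -2.89 × 10⁻⁴; βΔS = 1.078 × 10⁻⁴; sum Δρ/ρ₀ = -1.812 × 10⁻⁴.
Δρ/ρ₀ < 0, so Δρ < 0: deeper water is lighter → statically unstable; the column would overturn.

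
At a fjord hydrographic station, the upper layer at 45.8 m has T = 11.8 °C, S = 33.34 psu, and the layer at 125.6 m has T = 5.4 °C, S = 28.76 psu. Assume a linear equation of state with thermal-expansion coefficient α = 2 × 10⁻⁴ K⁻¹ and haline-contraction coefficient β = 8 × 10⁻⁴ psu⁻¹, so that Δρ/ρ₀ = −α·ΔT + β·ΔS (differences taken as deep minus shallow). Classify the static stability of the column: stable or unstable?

unstable

ΔT = 5.4 − 11.8 = -6.4 K and ΔS = 28.76 − 33.34 = -4.58 psu (deep − shallow).
−αΔT = 1.28 × 10⁻³; βΔS = -3.664 × 10⁻³; sum Δρ/ρ₀ = -2.384 × 10⁻³.
Δρ/ρ₀ < 0, so Δρ < 0: deeper water is lighter → statically unstable; the column would overturn.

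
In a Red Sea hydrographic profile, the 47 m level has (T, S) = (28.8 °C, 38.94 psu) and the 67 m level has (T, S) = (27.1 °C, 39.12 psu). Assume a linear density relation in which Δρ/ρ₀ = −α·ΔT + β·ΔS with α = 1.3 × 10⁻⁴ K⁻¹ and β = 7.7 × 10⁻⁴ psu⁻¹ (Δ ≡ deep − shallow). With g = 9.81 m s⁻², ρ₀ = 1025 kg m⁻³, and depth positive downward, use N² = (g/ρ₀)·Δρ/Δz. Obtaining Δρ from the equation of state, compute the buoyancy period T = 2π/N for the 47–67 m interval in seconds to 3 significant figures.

ΔT = -1.7 K, ΔS = +0.18 psu (deep − shallow).
Δρ/ρ₀ = −αΔT + βΔS = 2.21 × 10⁻⁴ + 1.386 × 10⁻⁴ = 3.596 × 10⁻⁴, so Δρ ≈ 0.3686 kg m⁻³.
N² = (g/ρ₀)·Δρ/Δz = g·(Δρ/ρ₀)/Δz = 9.81 × 3.596 × 10⁻⁴ / 20 = 1.7638 × 10⁻⁴ s⁻².
N = √(1.7638 × 10⁻⁴) = 0.013281 rad s⁻¹ → T = 2π/N = 473.10 s ≈ 473 s.

473 s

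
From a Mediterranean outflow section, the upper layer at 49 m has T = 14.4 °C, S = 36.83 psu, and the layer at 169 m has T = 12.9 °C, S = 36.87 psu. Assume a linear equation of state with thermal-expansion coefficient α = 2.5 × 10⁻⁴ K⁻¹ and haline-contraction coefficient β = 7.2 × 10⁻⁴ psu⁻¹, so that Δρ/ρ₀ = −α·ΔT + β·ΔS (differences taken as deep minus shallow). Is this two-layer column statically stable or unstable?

stable

ΔT = 12.9 − 14.4 = -1.5 K and ΔS = 36.87 − 36.83 = +0.04 psu (deep − shallow).
−αΔT = 3.75 × 10⁻⁴; βΔS = 2.88 × 10⁻⁵; sum Δρ/ρ₀ = 4.038 × 10⁻⁴.
Δρ/ρ₀ > 0, so Δρ > 0: deeper water is denser → statically stable.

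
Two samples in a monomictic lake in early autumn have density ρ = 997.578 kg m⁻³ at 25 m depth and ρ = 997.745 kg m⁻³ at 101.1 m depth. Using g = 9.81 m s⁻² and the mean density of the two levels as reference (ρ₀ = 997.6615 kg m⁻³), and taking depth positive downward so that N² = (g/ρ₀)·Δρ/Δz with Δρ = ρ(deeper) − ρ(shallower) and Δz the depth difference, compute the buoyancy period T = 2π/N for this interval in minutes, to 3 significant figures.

22.5 min

Δρ = 997.745 − 997.578 = 0.167 kg m⁻³ over Δz = 101.1 − 25 = 76.1 m.
N² = (9.81/997.6615) × (0.167/76.1) = 2.1578 × 10⁻⁵ s⁻².
N = √(2.1578 × 10⁻⁵) = 4.6452 × 10⁻³ rad s⁻¹, so T = 2π/N = 1.3526 × 10³ s = 22.543 min ≈ 22.5 min.
A positive N² confirms static stability across the interval.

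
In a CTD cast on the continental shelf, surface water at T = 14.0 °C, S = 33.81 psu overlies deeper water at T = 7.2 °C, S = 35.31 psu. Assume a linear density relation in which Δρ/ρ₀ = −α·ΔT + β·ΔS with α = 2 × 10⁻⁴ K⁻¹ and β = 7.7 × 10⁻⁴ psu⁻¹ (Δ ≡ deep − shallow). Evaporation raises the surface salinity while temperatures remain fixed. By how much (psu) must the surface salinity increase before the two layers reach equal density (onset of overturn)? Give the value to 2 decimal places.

3.27 psu

Neutral buoyancy requires −α(T_deep − T_surf) + β(S_deep − S_surf′) = 0.
S_surf′ = S_deep − (α/β)·ΔT = 35.31 − (2 × 10⁻⁴/7.7 × 10⁻⁴)·(-6.8) = 37.0762 psu.
Increase required: 37.0762 − 33.81 = 3.2662 psu.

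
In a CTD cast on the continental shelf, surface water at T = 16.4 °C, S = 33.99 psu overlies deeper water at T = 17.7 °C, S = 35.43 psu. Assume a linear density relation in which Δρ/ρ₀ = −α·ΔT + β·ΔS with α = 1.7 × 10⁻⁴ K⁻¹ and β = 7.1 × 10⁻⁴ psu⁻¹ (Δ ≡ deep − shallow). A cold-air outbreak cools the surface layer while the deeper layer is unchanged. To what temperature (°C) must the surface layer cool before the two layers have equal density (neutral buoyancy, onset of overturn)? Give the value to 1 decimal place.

11.7 °C

Neutral buoyancy requires Δρ = 0, i.e. −α(T_deep − T_surf′) + β(S_deep − S_surf) = 0.
T_surf′ = T_deep − (β/α)·ΔS = 17.7 − (7.1 × 10⁻⁴/1.7 × 10⁻⁴)·(+1.44) = 11.686 °C.
Cooling required: 16.4 − (11.686) = 4.714 °C.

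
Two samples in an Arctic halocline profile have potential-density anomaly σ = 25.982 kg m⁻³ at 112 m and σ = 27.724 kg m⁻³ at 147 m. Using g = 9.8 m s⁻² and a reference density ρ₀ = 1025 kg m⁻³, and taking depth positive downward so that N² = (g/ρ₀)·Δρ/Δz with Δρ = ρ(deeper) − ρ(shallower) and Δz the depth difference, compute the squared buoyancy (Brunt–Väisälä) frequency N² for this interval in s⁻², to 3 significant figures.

4.76 × 10⁻⁴ s⁻²

Δρ = 1027.724 − 1025.982 = 1.742 kg m⁻³ over Δz = 147 − 112 = 35 m.
N² = (9.8/1025) × (1.742/35) = 4.7586 × 10⁻⁴ s⁻² ≈ 4.76 × 10⁻⁴ s⁻².
A positive N² confirms static stability across the interval.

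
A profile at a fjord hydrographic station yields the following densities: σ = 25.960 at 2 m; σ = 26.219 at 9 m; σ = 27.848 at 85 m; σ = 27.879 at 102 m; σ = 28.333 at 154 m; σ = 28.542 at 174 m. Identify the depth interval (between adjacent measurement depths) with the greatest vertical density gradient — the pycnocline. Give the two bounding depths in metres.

2–9 m

Compute the density gradient over each adjacent pair:
  2–9 m: Δρ/Δz = 0.259/7 = 0.037 kg m⁻⁴
  9–85 m: Δρ/Δz = 1.629/76 = 0.021 kg m⁻⁴
  85–102 m: Δρ/Δz = 0.031/17 = 1.8 × 10⁻³ kg m⁻⁴
  102–154 m: Δρ/Δz = 0.454/52 = 8.7 × 10⁻³ kg m⁻⁴
  154–174 m: Δρ/Δz = 0.209/20 = 0.010 kg m⁻⁴
The largest gradient is in the 2–9 m interval — the pycnocline.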